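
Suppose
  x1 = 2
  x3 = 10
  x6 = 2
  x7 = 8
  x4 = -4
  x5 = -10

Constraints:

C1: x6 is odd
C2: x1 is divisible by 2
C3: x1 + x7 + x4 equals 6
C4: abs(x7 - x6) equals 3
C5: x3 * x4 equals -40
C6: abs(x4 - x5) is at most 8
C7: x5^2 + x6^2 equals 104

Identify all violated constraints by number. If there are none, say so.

C1: x6 = 2 is even — violated.
C2: 2 / 2 = 1, so 2 divides 2 — OK.
C3: x1 + x7 + x4 = 2 + 8 + (-4) = 6 — OK.
C4: abs(8 - 2) = 6, not 3 — violated.
C5: x3 * x4 = 10 * (-4) = -40 — OK.
C6: abs(-4 - (-10)) = 6; 6 ≤ 8 — OK.
C7: x5^2 + x6^2 = (-10)^2 + 2^2 = 100 + 4 = 104 — OK.

Constraints 1 and 4 are violated.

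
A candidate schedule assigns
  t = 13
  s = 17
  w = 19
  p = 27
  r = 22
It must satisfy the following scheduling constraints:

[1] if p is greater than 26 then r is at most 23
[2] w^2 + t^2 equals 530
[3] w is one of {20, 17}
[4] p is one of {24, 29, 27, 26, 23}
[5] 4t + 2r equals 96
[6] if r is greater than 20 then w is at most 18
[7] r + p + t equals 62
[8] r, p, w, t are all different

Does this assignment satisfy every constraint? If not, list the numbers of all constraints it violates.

The assignment fails constraints 3, 6.

[1] p = 27 > 26, so we need r ≤ 23; r = 22 ≤ 23 — OK.
[2] w^2 + t^2 = 19^2 + 13^2 = 361 + 169 = 530 — OK.
[3] w = 19 is not in {20, 17} — violated.
[4] p = 27 is in {24, 29, 27, 26, 23} — OK.
[5] 4t + 2r = 4(13) + 2(22) = 96 — OK.
[6] r = 22 > 20, so we need w ≤ 18; but w = 19 > 18 — violated.
[7] r + p + t = 22 + 27 + 13 = 62 — OK.
[8] values 22, 27, 19, 13 are pairwise distinct — OK.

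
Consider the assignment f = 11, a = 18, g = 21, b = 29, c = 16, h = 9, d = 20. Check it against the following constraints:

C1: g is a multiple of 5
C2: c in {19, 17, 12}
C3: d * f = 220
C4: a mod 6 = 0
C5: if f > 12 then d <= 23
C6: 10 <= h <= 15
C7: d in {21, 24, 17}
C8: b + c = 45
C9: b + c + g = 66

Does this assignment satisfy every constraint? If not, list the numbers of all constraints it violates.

C1: 21 = 5*4 + 1, so 5 does not divide 21 — fails.
C2: c = 16 is not in {19, 17, 12} — fails.
C3: d * f = 20 * 11 = 220 — holds.
C4: 18 mod 6 = 0 — holds.
C5: f = 11, not > 12; antecedent false, conditional vacuously true — holds.
C6: h = 9 is outside [10, 15] — fails.
C7: d = 20 is not in {21, 24, 17} — fails.
C8: b + c = 29 + 16 = 45 — holds.
C9: b + c + g = 29 + 16 + 21 = 66 — holds.

The assignment fails constraints 1, 2, 6, and 7.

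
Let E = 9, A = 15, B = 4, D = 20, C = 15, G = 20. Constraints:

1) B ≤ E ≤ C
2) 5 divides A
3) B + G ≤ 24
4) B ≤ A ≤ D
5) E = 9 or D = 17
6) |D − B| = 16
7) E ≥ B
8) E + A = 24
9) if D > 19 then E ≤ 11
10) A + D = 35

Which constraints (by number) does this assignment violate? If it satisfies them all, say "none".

No violations.

1) values 4 ≤ 9 ≤ 15 — OK.
2) 15 / 5 = 3, so 5 divides 15 — OK.
3) B + G = 4 + 20 = 24; 24 ≤ 24 — OK.
4) values 4 ≤ 15 ≤ 20 — OK.
5) E = 9 = 9 (first disjunct) — OK.
6) |20 − 4| = 16 — OK.
7) E = 9, B = 4; 9 ≥ 4 — OK.
8) E + A = 9 + 15 = 24 — OK.
9) D = 20 > 19, so we need E ≤ 11; E = 9 ≤ 11 — OK.
10) A + D = 15 + 20 = 35 — OK.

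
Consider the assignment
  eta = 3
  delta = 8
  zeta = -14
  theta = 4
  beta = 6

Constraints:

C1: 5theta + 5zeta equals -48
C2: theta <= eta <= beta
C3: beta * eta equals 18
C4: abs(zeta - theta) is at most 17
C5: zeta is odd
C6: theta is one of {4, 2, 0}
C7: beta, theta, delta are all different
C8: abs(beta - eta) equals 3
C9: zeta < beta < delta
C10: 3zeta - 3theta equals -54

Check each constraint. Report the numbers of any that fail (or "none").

C1: 5theta + 5zeta = 5(4) + 5(-14) = -50, not -48 — fails.
C2: values 4, 3, 6; theta = 4 is not <= eta = 3 — fails.
C3: beta * eta = 6 * 3 = 18 — holds.
C4: abs(-14 - 4) = 18; 18 > 17, exceeds bound 17 — fails.
C5: zeta = -14 is even — fails.
C6: theta = 4 is in {4, 2, 0} — holds.
C7: values 6, 4, 8 are pairwise distinct — holds.
C8: abs(6 - 3) = 3 — holds.
C9: values -14 < 6 < 8 — holds.
C10: 3zeta - 3theta = 3(-14) - 3(4) = -54 — holds.

The assignment fails constraints 1, 2, 4, and 5.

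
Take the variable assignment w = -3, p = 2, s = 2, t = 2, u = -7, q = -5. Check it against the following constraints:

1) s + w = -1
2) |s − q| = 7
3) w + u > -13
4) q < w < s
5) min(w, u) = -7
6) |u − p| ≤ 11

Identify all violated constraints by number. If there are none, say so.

1) s + w = 2 + (-3) = -1 — OK.
2) |2 − (-5)| = 7 — OK.
3) w + u = -3 + (-7) = -10; -10 > -13 — OK.
4) values -5 < -3 < 2 — OK.
5) min(-3, -7) = -7 — OK.
6) |-7 − 2| = 9; 9 ≤ 11 — OK.

None — every constraint holds.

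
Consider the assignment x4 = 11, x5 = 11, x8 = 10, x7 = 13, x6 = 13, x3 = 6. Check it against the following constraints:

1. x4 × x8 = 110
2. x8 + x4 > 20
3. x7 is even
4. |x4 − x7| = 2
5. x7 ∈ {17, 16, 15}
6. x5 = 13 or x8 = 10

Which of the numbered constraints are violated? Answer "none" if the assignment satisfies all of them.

Constraints 3, 5 are violated.

1. x4 × x8 = 11 × 10 = 110  yes
2. x8 + x4 = 10 + 11 = 21; 21 > 20  yes
3. x7 = 13 is odd  no
4. |11 − 13| = 2  yes
5. x7 = 13 is not in {17, 16, 15}  no
6. x5 = 11 ≠ 13, but x8 = 10 = 10 (second disjunct)  yes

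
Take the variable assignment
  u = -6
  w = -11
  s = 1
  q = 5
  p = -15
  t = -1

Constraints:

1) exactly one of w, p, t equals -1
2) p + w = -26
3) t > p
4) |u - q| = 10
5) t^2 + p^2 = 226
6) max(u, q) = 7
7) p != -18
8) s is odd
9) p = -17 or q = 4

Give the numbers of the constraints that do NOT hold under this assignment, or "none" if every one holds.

1) w=-11, p=-15, t=-1; 1 of them equals -1 — OK.
2) p + w = -15 + (-11) = -26 — OK.
3) t = -1, p = -15; -1 > -15 — OK.
4) |-6 - 5| = 11, not 10 — violated.
5) t^2 + p^2 = (-1)^2 + (-15)^2 = 1 + 225 = 226 — OK.
6) max(-6, 5) = 5, not 7 — violated.
7) p = -15, and -15 ≠ -18 — OK.
8) s = 1 is odd — OK.
9) p = -15 ≠ -17 and q = 5 ≠ 4; both disjuncts false — violated.

Constraints 4, 6, 9 are violated.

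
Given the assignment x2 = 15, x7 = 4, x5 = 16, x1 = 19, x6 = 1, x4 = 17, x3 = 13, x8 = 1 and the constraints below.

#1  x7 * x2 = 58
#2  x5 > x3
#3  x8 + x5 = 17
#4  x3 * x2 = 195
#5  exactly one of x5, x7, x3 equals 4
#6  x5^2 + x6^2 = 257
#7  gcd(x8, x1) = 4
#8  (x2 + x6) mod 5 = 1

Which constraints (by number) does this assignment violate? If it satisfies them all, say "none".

#1 x7 * x2 = 4 * 15 = 60, not 58  FAIL
#2 x5 = 16, x3 = 13; 16 > 13  OK
#3 x8 + x5 = 1 + 16 = 17  OK
#4 x3 * x2 = 13 * 15 = 195  OK
#5 x5=16, x7=4, x3=13; 1 of them equals 4  OK
#6 x5^2 + x6^2 = 16^2 + 1^2 = 256 + 1 = 257  OK
#7 gcd(1, 19) = 1, not 4  FAIL
#8 x2 + x6 = 16; 16 mod 5 = 1  OK

Violated: 1 and 7.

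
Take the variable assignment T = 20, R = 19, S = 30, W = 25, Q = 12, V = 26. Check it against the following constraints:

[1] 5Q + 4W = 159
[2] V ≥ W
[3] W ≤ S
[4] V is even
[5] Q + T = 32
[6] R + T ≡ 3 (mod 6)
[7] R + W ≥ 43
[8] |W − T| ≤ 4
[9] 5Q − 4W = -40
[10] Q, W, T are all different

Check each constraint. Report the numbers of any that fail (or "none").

[1] 5Q + 4W = 5(12) + 4(25) = 160, not 159 — violated.
[2] V = 26, W = 25; 26 ≥ 25 — OK.
[3] W = 25, S = 30; 25 ≤ 30 — OK.
[4] V = 26 is even — OK.
[5] Q + T = 12 + 20 = 32 — OK.
[6] R + T = 39; 39 mod 6 = 3 — OK.
[7] R + W = 19 + 25 = 44; 44 ≥ 43 — OK.
[8] |25 − 20| = 5; 5 > 4, exceeds bound 4 — violated.
[9] 5Q − 4W = 5(12) − 4(25) = -40 — OK.
[10] values 12, 25, 20 are pairwise distinct — OK.

Constraints 1 and 8 do not hold.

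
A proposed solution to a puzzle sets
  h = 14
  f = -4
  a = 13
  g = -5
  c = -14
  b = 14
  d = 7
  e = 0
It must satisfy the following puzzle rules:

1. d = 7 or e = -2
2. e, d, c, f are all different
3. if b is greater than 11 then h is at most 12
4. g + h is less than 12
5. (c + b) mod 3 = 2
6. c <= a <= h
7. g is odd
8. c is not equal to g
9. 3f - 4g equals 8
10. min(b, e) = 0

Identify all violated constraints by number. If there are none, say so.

1. d = 7 = 7 (first disjunct) — satisfied.
2. values 0, 7, -14, -4 are pairwise distinct — satisfied.
3. b = 14 > 11, so we need h ≤ 12; but h = 14 > 12 — violated.
4. g + h = -5 + 14 = 9; 9 < 12 — satisfied.
5. c + b = 0; 0 mod 3 = 0, not 2 — violated.
6. values -14 <= 13 <= 14 — satisfied.
7. g = -5 is odd — satisfied.
8. c = -14, g = -5; distinct — satisfied.
9. 3f - 4g = 3(-4) - 4(-5) = 8 — satisfied.
10. min(14, 0) = 0 — satisfied.

Constraints 3 and 5 do not hold.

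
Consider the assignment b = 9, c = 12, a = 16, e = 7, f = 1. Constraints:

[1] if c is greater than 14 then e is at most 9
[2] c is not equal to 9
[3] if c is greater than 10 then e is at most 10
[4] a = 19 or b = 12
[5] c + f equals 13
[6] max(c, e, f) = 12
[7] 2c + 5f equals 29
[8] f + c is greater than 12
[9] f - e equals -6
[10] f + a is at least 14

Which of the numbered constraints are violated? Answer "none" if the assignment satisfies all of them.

[1] c = 12, not > 14; antecedent false, conditional vacuously true — OK.
[2] c = 12, and 12 ≠ 9 — OK.
[3] c = 12 > 10, so we need e ≤ 10; e = 7 ≤ 10 — OK.
[4] a = 16 ≠ 19 and b = 9 ≠ 12; both disjuncts false — violated.
[5] c + f = 12 + 1 = 13 — OK.
[6] max(12, 7, 1) = 12 — OK.
[7] 2c + 5f = 2(12) + 5(1) = 29 — OK.
[8] f + c = 1 + 12 = 13; 13 > 12 — OK.
[9] f - e = 1 - 7 = -6 — OK.
[10] f + a = 1 + 16 = 17; 17 ≥ 14 — OK.

Constraint 4 does not hold.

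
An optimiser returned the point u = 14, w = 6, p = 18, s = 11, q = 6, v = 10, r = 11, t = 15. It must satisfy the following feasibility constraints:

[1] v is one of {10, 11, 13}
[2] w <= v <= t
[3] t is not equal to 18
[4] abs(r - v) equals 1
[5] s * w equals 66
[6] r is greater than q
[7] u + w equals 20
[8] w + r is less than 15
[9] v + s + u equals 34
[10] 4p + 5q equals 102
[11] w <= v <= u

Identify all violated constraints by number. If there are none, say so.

Violated: 8, 9.

[1] v = 10 is in {10, 11, 13}  holds
[2] values 6 <= 10 <= 15  holds
[3] t = 15, and 15 ≠ 18  holds
[4] abs(11 - 10) = 1  holds
[5] s * w = 11 * 6 = 66  holds
[6] r = 11, q = 6; 11 > 6  holds
[7] u + w = 14 + 6 = 20  holds
[8] w + r = 6 + 11 = 17; 17 ≥ 15, bound 15 not met  fails
[9] v + s + u = 10 + 11 + 14 = 35, not 34  fails
[10] 4p + 5q = 4(18) + 5(6) = 102  holds
[11] values 6 <= 10 <= 14  holds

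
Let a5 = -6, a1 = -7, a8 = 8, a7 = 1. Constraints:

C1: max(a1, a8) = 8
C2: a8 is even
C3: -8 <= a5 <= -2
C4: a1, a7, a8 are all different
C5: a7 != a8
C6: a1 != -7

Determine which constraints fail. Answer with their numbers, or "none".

Violated: 6.

C1: max(-7, 8) = 8  true
C2: a8 = 8 is even  true
C3: a5 = -6 lies in [-8, -2]  true
C4: values -7, 1, 8 are pairwise distinct  true
C5: a7 = 1, a8 = 8; distinct  true
C6: a1 = -7, but -7 is required to differ  false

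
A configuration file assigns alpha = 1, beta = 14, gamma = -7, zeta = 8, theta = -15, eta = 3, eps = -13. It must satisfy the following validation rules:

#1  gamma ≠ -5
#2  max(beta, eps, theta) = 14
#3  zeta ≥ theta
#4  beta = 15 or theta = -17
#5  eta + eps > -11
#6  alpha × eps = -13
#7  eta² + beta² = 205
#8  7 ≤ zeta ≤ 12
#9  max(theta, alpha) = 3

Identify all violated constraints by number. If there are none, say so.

#1 gamma = -7, and -7 ≠ -5  true
#2 max(14, -13, -15) = 14  true
#3 zeta = 8, theta = -15; 8 ≥ -15  true
#4 beta = 14 ≠ 15 and theta = -15 ≠ -17; both disjuncts false  false
#5 eta + eps = 3 + (-13) = -10; -10 > -11  true
#6 alpha × eps = 1 × (-13) = -13  true
#7 eta² + beta² = 3² + 14² = 9 + 196 = 205  true
#8 zeta = 8 lies in [7, 12]  true
#9 max(-15, 1) = 1, not 3  false

No — constraints 4, 9 are not satisfied.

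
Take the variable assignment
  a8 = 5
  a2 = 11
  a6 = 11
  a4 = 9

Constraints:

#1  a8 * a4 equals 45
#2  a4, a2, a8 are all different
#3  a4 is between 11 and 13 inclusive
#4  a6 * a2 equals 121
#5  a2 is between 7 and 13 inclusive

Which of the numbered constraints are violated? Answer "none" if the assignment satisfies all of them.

#1 a8 * a4 = 5 * 9 = 45 — holds.
#2 values 9, 11, 5 are pairwise distinct — holds.
#3 a4 = 9 is outside [11, 13] — fails.
#4 a6 * a2 = 11 * 11 = 121 — holds.
#5 a2 = 11 lies in [7, 13] — holds.

The assignment fails constraint 3.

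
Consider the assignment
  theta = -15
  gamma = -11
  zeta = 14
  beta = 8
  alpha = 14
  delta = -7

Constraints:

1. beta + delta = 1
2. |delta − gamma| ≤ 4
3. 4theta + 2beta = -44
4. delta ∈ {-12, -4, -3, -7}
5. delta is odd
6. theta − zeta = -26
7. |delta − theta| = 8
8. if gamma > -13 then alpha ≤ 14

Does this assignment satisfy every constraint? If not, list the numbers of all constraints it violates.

Constraint 6 is violated.

1. beta + delta = 8 + (-7) = 1 — holds.
2. |-7 − (-11)| = 4; 4 ≤ 4 — holds.
3. 4theta + 2beta = 4(-15) + 2(8) = -44 — holds.
4. delta = -7 is in {-12, -4, -3, -7} — holds.
5. delta = -7 is odd — holds.
6. theta − zeta = -15 − 14 = -29, not -26 — fails.
7. |-7 − (-15)| = 8 — holds.
8. gamma = -11 > -13, so we need alpha ≤ 14; alpha = 14 ≤ 14 — holds.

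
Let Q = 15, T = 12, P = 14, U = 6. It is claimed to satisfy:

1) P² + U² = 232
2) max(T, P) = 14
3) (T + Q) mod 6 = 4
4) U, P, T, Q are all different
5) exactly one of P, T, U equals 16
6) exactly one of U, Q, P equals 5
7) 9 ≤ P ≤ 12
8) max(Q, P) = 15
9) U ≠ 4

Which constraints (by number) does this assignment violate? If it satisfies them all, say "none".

1) P² + U² = 14² + 6² = 196 + 36 = 232 — OK.
2) max(12, 14) = 14 — OK.
3) T + Q = 27; 27 mod 6 = 3, not 4 — violated.
4) values 6, 14, 12, 15 are pairwise distinct — OK.
5) P=14, T=12, U=6; 0 of them equal 16, not exactly one — violated.
6) U=6, Q=15, P=14; 0 of them equal 5, not exactly one — violated.
7) P = 14 is outside [9, 12] — violated.
8) max(15, 14) = 15 — OK.
9) U = 6, and 6 ≠ 4 — OK.

Constraints 3, 5, 6, 7 are violated.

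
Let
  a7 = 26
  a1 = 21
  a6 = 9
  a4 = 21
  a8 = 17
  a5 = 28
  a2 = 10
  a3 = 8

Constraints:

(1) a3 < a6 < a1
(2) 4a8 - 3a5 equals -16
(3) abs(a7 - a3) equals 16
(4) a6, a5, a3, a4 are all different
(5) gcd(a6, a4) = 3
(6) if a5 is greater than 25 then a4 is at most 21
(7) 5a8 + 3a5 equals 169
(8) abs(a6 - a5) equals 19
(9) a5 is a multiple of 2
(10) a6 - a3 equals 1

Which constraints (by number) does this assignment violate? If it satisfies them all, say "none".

Constraint 3 is violated.

(1) values 8 < 9 < 21 — OK.
(2) 4a8 - 3a5 = 4(17) - 3(28) = -16 — OK.
(3) abs(26 - 8) = 18, not 16 — violated.
(4) values 9, 28, 8, 21 are pairwise distinct — OK.
(5) gcd(9, 21) = 3 — OK.
(6) a5 = 28 > 25, so we need a4 ≤ 21; a4 = 21 ≤ 21 — OK.
(7) 5a8 + 3a5 = 5(17) + 3(28) = 169 — OK.
(8) abs(9 - 28) = 19 — OK.
(9) 28 / 2 = 14, so 2 divides 28 — OK.
(10) a6 - a3 = 9 - 8 = 1 — OK.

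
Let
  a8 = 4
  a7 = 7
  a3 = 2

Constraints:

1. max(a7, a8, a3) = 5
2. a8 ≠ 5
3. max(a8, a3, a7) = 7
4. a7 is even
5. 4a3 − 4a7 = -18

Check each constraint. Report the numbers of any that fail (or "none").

The assignment fails constraints 1, 4, 5.

1. max(7, 4, 2) = 7, not 5  false
2. a8 = 4, and 4 ≠ 5  true
3. max(4, 2, 7) = 7  true
4. a7 = 7 is odd  false
5. 4a3 − 4a7 = 4(2) − 4(7) = -20, not -18  false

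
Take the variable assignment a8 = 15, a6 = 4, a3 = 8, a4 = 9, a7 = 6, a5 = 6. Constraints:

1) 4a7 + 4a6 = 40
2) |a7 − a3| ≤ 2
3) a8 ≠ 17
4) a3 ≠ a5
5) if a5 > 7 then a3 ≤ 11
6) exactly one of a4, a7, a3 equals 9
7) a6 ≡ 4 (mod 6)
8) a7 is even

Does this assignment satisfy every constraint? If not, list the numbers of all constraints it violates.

None — every constraint holds.

1) 4a7 + 4a6 = 4(6) + 4(4) = 40 — holds.
2) |6 − 8| = 2; 2 ≤ 2 — holds.
3) a8 = 15, and 15 ≠ 17 — holds.
4) a3 = 8, a5 = 6; distinct — holds.
5) a5 = 6, not > 7; antecedent false, conditional vacuously true — holds.
6) a4=9, a7=6, a3=8; 1 of them equals 9 — holds.
7) 4 mod 6 = 4 — holds.
8) a7 = 6 is even — holds.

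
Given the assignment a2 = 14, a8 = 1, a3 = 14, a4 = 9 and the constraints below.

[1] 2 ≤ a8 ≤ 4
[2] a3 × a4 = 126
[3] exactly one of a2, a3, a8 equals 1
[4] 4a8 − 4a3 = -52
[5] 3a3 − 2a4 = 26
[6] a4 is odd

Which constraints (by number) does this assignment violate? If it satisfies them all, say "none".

[1] a8 = 1 is outside [2, 4] — violated.
[2] a3 × a4 = 14 × 9 = 126 — OK.
[3] a2=14, a3=14, a8=1; 1 of them equals 1 — OK.
[4] 4a8 − 4a3 = 4(1) − 4(14) = -52 — OK.
[5] 3a3 − 2a4 = 3(14) − 2(9) = 24, not 26 — violated.
[6] a4 = 9 is odd — OK.

Violated: 1, 5.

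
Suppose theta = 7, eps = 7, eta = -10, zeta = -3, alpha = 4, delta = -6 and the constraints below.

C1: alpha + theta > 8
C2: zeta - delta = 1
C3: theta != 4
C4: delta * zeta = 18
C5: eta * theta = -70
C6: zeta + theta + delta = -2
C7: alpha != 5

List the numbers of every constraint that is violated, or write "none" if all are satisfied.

Constraint 2 does not hold.

C1: alpha + theta = 4 + 7 = 11; 11 > 8 — holds.
C2: zeta - delta = -3 - (-6) = 3, not 1 — does not hold.
C3: theta = 7, and 7 ≠ 4 — holds.
C4: delta * zeta = -6 * (-3) = 18 — holds.
C5: eta * theta = -10 * 7 = -70 — holds.
C6: zeta + theta + delta = -3 + 7 + (-6) = -2 — holds.
C7: alpha = 4, and 4 ≠ 5 — holds.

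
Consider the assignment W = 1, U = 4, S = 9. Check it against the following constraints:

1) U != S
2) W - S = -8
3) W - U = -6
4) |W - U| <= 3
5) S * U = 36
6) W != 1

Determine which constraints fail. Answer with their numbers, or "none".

1) U = 4, S = 9; distinct  yes
2) W - S = 1 - 9 = -8  yes
3) W - U = 1 - 4 = -3, not -6  no
4) |1 - 4| = 3; 3 ≤ 3  yes
5) S * U = 9 * 4 = 36  yes
6) W = 1, but 1 is required to differ  no

Violated: 3 and 6.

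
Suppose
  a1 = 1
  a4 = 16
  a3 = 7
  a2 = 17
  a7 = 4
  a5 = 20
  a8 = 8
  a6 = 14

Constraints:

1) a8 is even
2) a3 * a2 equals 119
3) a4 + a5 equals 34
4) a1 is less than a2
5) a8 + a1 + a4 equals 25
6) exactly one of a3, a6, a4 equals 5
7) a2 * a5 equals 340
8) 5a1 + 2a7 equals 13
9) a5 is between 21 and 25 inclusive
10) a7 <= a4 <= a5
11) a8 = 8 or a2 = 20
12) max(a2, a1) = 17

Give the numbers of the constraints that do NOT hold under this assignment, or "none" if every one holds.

1) a8 = 8 is even — holds.
2) a3 * a2 = 7 * 17 = 119 — holds.
3) a4 + a5 = 16 + 20 = 36, not 34 — does not hold.
4) a1 = 1, a2 = 17; 1 < 17 — holds.
5) a8 + a1 + a4 = 8 + 1 + 16 = 25 — holds.
6) a3=7, a6=14, a4=16; 0 of them equal 5, not exactly one — does not hold.
7) a2 * a5 = 17 * 20 = 340 — holds.
8) 5a1 + 2a7 = 5(1) + 2(4) = 13 — holds.
9) a5 = 20 is outside [21, 25] — does not hold.
10) values 4 <= 16 <= 20 — holds.
11) a8 = 8 = 8 (first disjunct) — holds.
12) max(17, 1) = 17 — holds.

Constraints 3, 6, and 9 do not hold.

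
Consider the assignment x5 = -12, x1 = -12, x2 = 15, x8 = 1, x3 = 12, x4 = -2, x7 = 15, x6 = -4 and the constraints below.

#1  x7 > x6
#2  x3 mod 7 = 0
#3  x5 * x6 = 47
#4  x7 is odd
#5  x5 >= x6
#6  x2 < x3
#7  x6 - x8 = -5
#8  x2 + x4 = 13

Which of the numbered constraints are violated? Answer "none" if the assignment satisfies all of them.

Constraints 2, 3, 5, and 6 do not hold.

#1 x7 = 15, x6 = -4; 15 > -4 — holds.
#2 12 mod 7 = 5, not 0 — does not hold.
#3 x5 * x6 = -12 * (-4) = 48, not 47 — does not hold.
#4 x7 = 15 is odd — holds.
#5 x5 = -12, x6 = -4; -12 < -4 (want ≥) — does not hold.
#6 x2 = 15, x3 = 12; 15 ≥ 12 (want <) — does not hold.
#7 x6 - x8 = -4 - 1 = -5 — holds.
#8 x2 + x4 = 15 + (-2) = 13 — holds.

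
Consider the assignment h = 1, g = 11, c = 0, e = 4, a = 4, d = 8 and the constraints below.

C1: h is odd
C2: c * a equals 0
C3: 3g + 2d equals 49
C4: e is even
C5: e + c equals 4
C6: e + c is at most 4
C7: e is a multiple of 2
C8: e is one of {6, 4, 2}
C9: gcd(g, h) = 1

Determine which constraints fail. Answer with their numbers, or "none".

C1: h = 1 is odd  ✔
C2: c * a = 0 * 4 = 0  ✔
C3: 3g + 2d = 3(11) + 2(8) = 49  ✔
C4: e = 4 is even  ✔
C5: e + c = 4 + 0 = 4  ✔
C6: e + c = 4 + 0 = 4; 4 ≤ 4  ✔
C7: 4 / 2 = 2, so 2 divides 4  ✔
C8: e = 4 is in {6, 4, 2}  ✔
C9: gcd(11, 1) = 1  ✔

The assignment satisfies every constraint.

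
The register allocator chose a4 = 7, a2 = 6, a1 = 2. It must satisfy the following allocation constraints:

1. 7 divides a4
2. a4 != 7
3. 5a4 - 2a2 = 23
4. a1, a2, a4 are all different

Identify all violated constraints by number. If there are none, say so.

Violated: 2.

1. 7 / 7 = 1, so 7 divides 7  yes
2. a4 = 7, but 7 is required to differ  no
3. 5a4 - 2a2 = 5(7) - 2(6) = 23  yes
4. values 2, 6, 7 are pairwise distinct  yes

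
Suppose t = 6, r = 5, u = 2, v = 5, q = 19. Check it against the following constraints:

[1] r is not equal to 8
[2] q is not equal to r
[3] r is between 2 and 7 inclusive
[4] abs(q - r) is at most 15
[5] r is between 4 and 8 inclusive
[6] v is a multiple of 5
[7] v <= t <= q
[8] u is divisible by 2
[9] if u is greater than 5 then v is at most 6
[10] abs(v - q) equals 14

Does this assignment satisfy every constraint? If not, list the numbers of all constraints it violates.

[1] r = 5, and 5 ≠ 8 — satisfied.
[2] q = 19, r = 5; distinct — satisfied.
[3] r = 5 lies in [2, 7] — satisfied.
[4] abs(19 - 5) = 14; 14 ≤ 15 — satisfied.
[5] r = 5 lies in [4, 8] — satisfied.
[6] 5 / 5 = 1, so 5 divides 5 — satisfied.
[7] values 5 <= 6 <= 19 — satisfied.
[8] 2 / 2 = 1, so 2 divides 2 — satisfied.
[9] u = 2, not > 5; antecedent false, conditional vacuously true — satisfied.
[10] abs(5 - 19) = 14 — satisfied.

Yes — all constraints hold.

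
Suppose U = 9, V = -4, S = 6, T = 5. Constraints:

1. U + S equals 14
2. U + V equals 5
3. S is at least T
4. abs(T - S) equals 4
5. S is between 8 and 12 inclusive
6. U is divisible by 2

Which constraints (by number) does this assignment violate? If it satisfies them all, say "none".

1. U + S = 9 + 6 = 15, not 14 — violated.
2. U + V = 9 + (-4) = 5 — OK.
3. S = 6, T = 5; 6 ≥ 5 — OK.
4. abs(5 - 6) = 1, not 4 — violated.
5. S = 6 is outside [8, 12] — violated.
6. 9 = 2*4 + 1, so 2 does not divide 9 — violated.

The assignment fails constraints 1, 4, 5, and 6.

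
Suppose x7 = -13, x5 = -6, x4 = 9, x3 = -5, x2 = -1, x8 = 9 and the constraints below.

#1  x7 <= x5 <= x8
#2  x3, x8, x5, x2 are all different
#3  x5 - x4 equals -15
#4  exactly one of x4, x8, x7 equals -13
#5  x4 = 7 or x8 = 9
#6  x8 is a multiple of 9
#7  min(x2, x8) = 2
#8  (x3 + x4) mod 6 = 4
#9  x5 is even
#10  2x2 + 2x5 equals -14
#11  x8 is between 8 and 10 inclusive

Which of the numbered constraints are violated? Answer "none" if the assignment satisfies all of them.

No — constraint 7 is not satisfied.

#1 values -13 <= -6 <= 9 — OK.
#2 values -5, 9, -6, -1 are pairwise distinct — OK.
#3 x5 - x4 = -6 - 9 = -15 — OK.
#4 x4=9, x8=9, x7=-13; 1 of them equals -13 — OK.
#5 x4 = 9 ≠ 7, but x8 = 9 = 9 (second disjunct) — OK.
#6 9 / 9 = 1, so 9 divides 9 — OK.
#7 min(-1, 9) = -1, not 2 — violated.
#8 x3 + x4 = 4; 4 mod 6 = 4 — OK.
#9 x5 = -6 is even — OK.
#10 2x2 + 2x5 = 2(-1) + 2(-6) = -14 — OK.
#11 x8 = 9 lies in [8, 10] — OK.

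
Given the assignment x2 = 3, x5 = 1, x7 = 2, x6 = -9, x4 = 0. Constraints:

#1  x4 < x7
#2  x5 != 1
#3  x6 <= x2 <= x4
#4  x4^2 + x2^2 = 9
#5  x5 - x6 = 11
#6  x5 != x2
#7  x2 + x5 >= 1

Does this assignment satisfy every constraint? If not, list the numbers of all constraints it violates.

#1 x4 = 0, x7 = 2; 0 < 2  ✓
#2 x5 = 1, but 1 is required to differ  ✗
#3 values -9, 3, 0; x2 = 3 is not <= x4 = 0  ✗
#4 x4^2 + x2^2 = 0^2 + 3^2 = 0 + 9 = 9  ✓
#5 x5 - x6 = 1 - (-9) = 10, not 11  ✗
#6 x5 = 1, x2 = 3; distinct  ✓
#7 x2 + x5 = 3 + 1 = 4; 4 ≥ 1  ✓

The assignment fails constraints 2, 3, and 5.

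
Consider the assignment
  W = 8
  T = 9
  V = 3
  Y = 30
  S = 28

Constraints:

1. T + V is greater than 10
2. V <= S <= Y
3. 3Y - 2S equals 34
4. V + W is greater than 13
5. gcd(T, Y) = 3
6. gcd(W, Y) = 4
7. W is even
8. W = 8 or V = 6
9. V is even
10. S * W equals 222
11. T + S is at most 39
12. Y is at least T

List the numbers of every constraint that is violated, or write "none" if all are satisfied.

Violated: 4, 6, 9, 10.

1. T + V = 9 + 3 = 12; 12 > 10 — holds.
2. values 3 <= 28 <= 30 — holds.
3. 3Y - 2S = 3(30) - 2(28) = 34 — holds.
4. V + W = 3 + 8 = 11; 11 ≤ 13, bound 13 not met — fails.
5. gcd(9, 30) = 3 — holds.
6. gcd(8, 30) = 2, not 4 — fails.
7. W = 8 is even — holds.
8. W = 8 = 8 (first disjunct) — holds.
9. V = 3 is odd — fails.
10. S * W = 28 * 8 = 224, not 222 — fails.
11. T + S = 9 + 28 = 37; 37 ≤ 39 — holds.
12. Y = 30, T = 9; 30 ≥ 9 — holds.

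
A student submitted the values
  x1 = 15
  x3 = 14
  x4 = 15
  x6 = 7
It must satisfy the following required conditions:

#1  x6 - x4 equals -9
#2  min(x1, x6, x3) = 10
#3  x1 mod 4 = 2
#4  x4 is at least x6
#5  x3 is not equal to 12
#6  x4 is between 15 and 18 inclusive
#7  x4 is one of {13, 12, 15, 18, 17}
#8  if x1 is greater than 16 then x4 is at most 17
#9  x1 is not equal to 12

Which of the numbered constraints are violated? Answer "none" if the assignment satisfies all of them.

Constraints 1, 2, and 3 do not hold.

#1 x6 - x4 = 7 - 15 = -8, not -9 — violated.
#2 min(15, 7, 14) = 7, not 10 — violated.
#3 15 mod 4 = 3, not 2 — violated.
#4 x4 = 15, x6 = 7; 15 ≥ 7 — satisfied.
#5 x3 = 14, and 14 ≠ 12 — satisfied.
#6 x4 = 15 lies in [15, 18] — satisfied.
#7 x4 = 15 is in {13, 12, 15, 18, 17} — satisfied.
#8 x1 = 15, not > 16; antecedent false, conditional vacuously true — satisfied.
#9 x1 = 15, and 15 ≠ 12 — satisfied.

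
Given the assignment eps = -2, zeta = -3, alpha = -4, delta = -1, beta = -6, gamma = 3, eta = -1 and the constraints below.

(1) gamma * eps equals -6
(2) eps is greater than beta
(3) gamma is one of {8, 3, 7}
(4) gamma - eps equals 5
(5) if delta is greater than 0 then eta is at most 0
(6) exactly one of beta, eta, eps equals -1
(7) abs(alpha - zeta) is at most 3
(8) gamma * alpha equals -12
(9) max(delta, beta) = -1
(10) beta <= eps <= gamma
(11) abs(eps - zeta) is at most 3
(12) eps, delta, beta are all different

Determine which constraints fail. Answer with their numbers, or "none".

The assignment satisfies every constraint.

(1) gamma * eps = 3 * (-2) = -6  ✔
(2) eps = -2, beta = -6; -2 > -6  ✔
(3) gamma = 3 is in {8, 3, 7}  ✔
(4) gamma - eps = 3 - (-2) = 5  ✔
(5) delta = -1, not > 0; antecedent false, conditional vacuously true  ✔
(6) beta=-6, eta=-1, eps=-2; 1 of them equals -1  ✔
(7) abs(-4 - (-3)) = 1; 1 ≤ 3  ✔
(8) gamma * alpha = 3 * (-4) = -12  ✔
(9) max(-1, -6) = -1  ✔
(10) values -6 <= -2 <= 3  ✔
(11) abs(-2 - (-3)) = 1; 1 ≤ 3  ✔
(12) values -2, -1, -6 are pairwise distinct  ✔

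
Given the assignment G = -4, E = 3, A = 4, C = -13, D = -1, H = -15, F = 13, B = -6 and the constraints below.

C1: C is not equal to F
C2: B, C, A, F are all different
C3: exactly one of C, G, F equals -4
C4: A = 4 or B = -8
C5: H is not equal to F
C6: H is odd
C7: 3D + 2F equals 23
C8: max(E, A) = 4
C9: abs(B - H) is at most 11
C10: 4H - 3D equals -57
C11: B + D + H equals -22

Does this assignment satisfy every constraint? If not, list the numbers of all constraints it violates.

No violations.

C1: C = -13, F = 13; distinct  true
C2: values -6, -13, 4, 13 are pairwise distinct  true
C3: C=-13, G=-4, F=13; 1 of them equals -4  true
C4: A = 4 = 4 (first disjunct)  true
C5: H = -15, F = 13; distinct  true
C6: H = -15 is odd  true
C7: 3D + 2F = 3(-1) + 2(13) = 23  true
C8: max(3, 4) = 4  true
C9: abs(-6 - (-15)) = 9; 9 ≤ 11  true
C10: 4H - 3D = 4(-15) - 3(-1) = -57  true
C11: B + D + H = -6 + (-1) + (-15) = -22  true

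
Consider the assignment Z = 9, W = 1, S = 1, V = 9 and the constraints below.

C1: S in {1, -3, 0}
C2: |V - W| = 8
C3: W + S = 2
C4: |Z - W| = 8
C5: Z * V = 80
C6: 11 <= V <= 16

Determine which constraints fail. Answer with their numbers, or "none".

Constraints 5 and 6 do not hold.

C1: S = 1 is in {1, -3, 0} — holds.
C2: |9 - 1| = 8 — holds.
C3: W + S = 1 + 1 = 2 — holds.
C4: |9 - 1| = 8 — holds.
C5: Z * V = 9 * 9 = 81, not 80 — fails.
C6: V = 9 is outside [11, 16] — fails.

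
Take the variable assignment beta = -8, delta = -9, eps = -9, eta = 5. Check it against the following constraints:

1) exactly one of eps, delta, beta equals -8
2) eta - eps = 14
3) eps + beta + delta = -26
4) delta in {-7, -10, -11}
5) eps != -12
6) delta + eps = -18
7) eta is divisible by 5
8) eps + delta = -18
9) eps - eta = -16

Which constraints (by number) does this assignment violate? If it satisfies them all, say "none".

Constraints 4, 9 do not hold.

1) eps=-9, delta=-9, beta=-8; 1 of them equals -8 — OK.
2) eta - eps = 5 - (-9) = 14 — OK.
3) eps + beta + delta = -9 + (-8) + (-9) = -26 — OK.
4) delta = -9 is not in {-7, -10, -11} — violated.
5) eps = -9, and -9 ≠ -12 — OK.
6) delta + eps = -9 + (-9) = -18 — OK.
7) 5 / 5 = 1, so 5 divides 5 — OK.
8) eps + delta = -9 + (-9) = -18 — OK.
9) eps - eta = -9 - 5 = -14, not -16 — violated.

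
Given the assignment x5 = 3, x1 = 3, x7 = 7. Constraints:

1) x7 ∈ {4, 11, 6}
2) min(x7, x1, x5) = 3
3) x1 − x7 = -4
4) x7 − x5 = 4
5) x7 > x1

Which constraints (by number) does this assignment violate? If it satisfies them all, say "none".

The assignment fails constraint 1.

1) x7 = 7 is not in {4, 11, 6}  FAIL
2) min(7, 3, 3) = 3  OK
3) x1 − x7 = 3 − 7 = -4  OK
4) x7 − x5 = 7 − 3 = 4  OK
5) x7 = 7, x1 = 3; 7 > 3  OK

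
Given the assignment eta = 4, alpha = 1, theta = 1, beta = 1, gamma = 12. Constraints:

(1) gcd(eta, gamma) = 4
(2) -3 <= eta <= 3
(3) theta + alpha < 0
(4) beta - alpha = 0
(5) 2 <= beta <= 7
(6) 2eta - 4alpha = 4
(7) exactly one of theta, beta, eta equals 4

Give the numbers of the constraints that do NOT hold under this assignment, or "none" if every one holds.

The assignment fails constraints 2, 3, and 5.

(1) gcd(4, 12) = 4 — holds.
(2) eta = 4 is outside [-3, 3] — does not hold.
(3) theta + alpha = 1 + 1 = 2; 2 ≥ 0, bound 0 not met — does not hold.
(4) beta - alpha = 1 - 1 = 0 — holds.
(5) beta = 1 is outside [2, 7] — does not hold.
(6) 2eta - 4alpha = 2(4) - 4(1) = 4 — holds.
(7) theta=1, beta=1, eta=4; 1 of them equals 4 — holds.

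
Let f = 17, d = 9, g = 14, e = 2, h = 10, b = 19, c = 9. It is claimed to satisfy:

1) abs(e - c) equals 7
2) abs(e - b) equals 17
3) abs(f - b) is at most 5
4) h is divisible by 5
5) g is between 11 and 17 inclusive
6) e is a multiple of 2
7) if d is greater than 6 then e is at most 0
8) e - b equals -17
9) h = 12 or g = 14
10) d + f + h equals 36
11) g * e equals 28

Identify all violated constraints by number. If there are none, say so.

Constraint 7 does not hold.

1) abs(2 - 9) = 7 — OK.
2) abs(2 - 19) = 17 — OK.
3) abs(17 - 19) = 2; 2 ≤ 5 — OK.
4) 10 / 5 = 2, so 5 divides 10 — OK.
5) g = 14 lies in [11, 17] — OK.
6) 2 / 2 = 1, so 2 divides 2 — OK.
7) d = 9 > 6, so we need e ≤ 0; but e = 2 > 0 — violated.
8) e - b = 2 - 19 = -17 — OK.
9) h = 10 ≠ 12, but g = 14 = 14 (second disjunct) — OK.
10) d + f + h = 9 + 17 + 10 = 36 — OK.
11) g * e = 14 * 2 = 28 — OK.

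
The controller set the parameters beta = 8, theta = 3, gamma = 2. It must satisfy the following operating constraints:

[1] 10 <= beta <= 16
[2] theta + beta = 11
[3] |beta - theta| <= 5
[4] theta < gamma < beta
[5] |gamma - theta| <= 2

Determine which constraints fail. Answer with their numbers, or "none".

Constraints 1, 4 are violated.

[1] beta = 8 is outside [10, 16]  ✘
[2] theta + beta = 3 + 8 = 11  ✔
[3] |8 - 3| = 5; 5 ≤ 5  ✔
[4] values 3, 2, 8; theta = 3 is not < gamma = 2  ✘
[5] |2 - 3| = 1; 1 ≤ 2  ✔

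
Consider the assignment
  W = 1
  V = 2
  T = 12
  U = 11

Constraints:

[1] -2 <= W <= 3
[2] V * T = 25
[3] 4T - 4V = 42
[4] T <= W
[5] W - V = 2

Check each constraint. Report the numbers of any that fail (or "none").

[1] W = 1 lies in [-2, 3]  holds
[2] V * T = 2 * 12 = 24, not 25  fails
[3] 4T - 4V = 4(12) - 4(2) = 40, not 42  fails
[4] T = 12, W = 1; 12 > 1 (want ≤)  fails
[5] W - V = 1 - 2 = -1, not 2  fails

Constraints 2, 3, 4, 5 are violated.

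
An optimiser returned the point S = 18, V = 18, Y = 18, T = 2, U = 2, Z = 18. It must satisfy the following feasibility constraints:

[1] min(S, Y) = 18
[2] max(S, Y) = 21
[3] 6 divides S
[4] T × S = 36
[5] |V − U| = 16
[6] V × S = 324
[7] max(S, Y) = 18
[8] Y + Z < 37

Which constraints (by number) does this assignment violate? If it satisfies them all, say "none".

[1] min(18, 18) = 18 — satisfied.
[2] max(18, 18) = 18, not 21 — violated.
[3] 18 / 6 = 3, so 6 divides 18 — satisfied.
[4] T × S = 2 × 18 = 36 — satisfied.
[5] |18 − 2| = 16 — satisfied.
[6] V × S = 18 × 18 = 324 — satisfied.
[7] max(18, 18) = 18 — satisfied.
[8] Y + Z = 18 + 18 = 36; 36 < 37 — satisfied.

Violated: 2.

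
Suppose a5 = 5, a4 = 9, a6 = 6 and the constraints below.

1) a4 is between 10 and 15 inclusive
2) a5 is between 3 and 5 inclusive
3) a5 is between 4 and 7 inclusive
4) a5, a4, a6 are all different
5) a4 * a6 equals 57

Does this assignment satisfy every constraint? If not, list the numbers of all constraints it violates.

Constraints 1, 5 do not hold.

1) a4 = 9 is outside [10, 15] — violated.
2) a5 = 5 lies in [3, 5] — satisfied.
3) a5 = 5 lies in [4, 7] — satisfied.
4) values 5, 9, 6 are pairwise distinct — satisfied.
5) a4 * a6 = 9 * 6 = 54, not 57 — violated.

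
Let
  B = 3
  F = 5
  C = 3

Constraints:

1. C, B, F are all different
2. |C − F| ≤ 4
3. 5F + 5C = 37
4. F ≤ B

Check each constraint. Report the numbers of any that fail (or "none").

1. C = B = 3, not all different — fails.
2. |3 − 5| = 2; 2 ≤ 4 — holds.
3. 5F + 5C = 5(5) + 5(3) = 40, not 37 — fails.
4. F = 5, B = 3; 5 > 3 (want ≤) — fails.

The assignment fails constraints 1, 3, 4.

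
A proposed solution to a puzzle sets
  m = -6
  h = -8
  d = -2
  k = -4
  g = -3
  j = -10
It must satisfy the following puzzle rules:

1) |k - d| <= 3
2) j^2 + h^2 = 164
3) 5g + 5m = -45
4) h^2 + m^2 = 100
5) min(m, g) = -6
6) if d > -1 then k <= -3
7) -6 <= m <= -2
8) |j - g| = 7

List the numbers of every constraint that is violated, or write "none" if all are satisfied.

The assignment satisfies every constraint.

1) |-4 - (-2)| = 2; 2 ≤ 3 — satisfied.
2) j^2 + h^2 = (-10)^2 + (-8)^2 = 100 + 64 = 164 — satisfied.
3) 5g + 5m = 5(-3) + 5(-6) = -45 — satisfied.
4) h^2 + m^2 = (-8)^2 + (-6)^2 = 64 + 36 = 100 — satisfied.
5) min(-6, -3) = -6 — satisfied.
6) d = -2, not > -1; antecedent false, conditional vacuously true — satisfied.
7) m = -6 lies in [-6, -2] — satisfied.
8) |-10 - (-3)| = 7 — satisfied.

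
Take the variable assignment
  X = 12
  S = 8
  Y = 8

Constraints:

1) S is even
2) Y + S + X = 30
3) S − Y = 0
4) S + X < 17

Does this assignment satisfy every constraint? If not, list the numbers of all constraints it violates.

1) S = 8 is even — holds.
2) Y + S + X = 8 + 8 + 12 = 28, not 30 — does not hold.
3) S − Y = 8 − 8 = 0 — holds.
4) S + X = 8 + 12 = 20; 20 ≥ 17, bound 17 not met — does not hold.

Violated: 2, 4.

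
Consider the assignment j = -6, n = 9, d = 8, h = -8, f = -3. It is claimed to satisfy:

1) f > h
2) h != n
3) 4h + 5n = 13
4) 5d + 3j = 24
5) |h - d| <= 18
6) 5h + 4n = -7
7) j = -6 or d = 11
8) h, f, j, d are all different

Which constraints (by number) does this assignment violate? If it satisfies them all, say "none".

Constraints 4, 6 do not hold.

1) f = -3, h = -8; -3 > -8  holds
2) h = -8, n = 9; distinct  holds
3) 4h + 5n = 4(-8) + 5(9) = 13  holds
4) 5d + 3j = 5(8) + 3(-6) = 22, not 24  fails
5) |-8 - 8| = 16; 16 ≤ 18  holds
6) 5h + 4n = 5(-8) + 4(9) = -4, not -7  fails
7) j = -6 = -6 (first disjunct)  holds
8) values -8, -3, -6, 8 are pairwise distinct  holds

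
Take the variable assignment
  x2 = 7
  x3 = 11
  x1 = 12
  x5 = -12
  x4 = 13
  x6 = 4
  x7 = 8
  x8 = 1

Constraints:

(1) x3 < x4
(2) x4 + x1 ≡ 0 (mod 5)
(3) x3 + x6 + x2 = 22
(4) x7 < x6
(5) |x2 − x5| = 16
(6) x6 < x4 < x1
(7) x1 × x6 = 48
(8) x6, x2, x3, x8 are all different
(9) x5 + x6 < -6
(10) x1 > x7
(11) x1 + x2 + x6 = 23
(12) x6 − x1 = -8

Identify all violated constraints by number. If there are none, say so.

(1) x3 = 11, x4 = 13; 11 < 13 — holds.
(2) x4 + x1 = 25; 25 mod 5 = 0 — holds.
(3) x3 + x6 + x2 = 11 + 4 + 7 = 22 — holds.
(4) x7 = 8, x6 = 4; 8 ≥ 4 (want <) — does not hold.
(5) |7 − (-12)| = 19, not 16 — does not hold.
(6) values 4, 13, 12; x4 = 13 is not < x1 = 12 — does not hold.
(7) x1 × x6 = 12 × 4 = 48 — holds.
(8) values 4, 7, 11, 1 are pairwise distinct — holds.
(9) x5 + x6 = -12 + 4 = -8; -8 < -6 — holds.
(10) x1 = 12, x7 = 8; 12 > 8 — holds.
(11) x1 + x2 + x6 = 12 + 7 + 4 = 23 — holds.
(12) x6 − x1 = 4 − 12 = -8 — holds.

No — constraints 4, 5, 6 are not satisfied.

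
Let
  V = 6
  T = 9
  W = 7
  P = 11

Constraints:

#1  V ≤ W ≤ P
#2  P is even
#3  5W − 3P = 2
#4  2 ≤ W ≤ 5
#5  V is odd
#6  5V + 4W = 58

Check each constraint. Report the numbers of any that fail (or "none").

Violated: 2, 4, and 5.

#1 values 6 ≤ 7 ≤ 11  holds
#2 P = 11 is odd  fails
#3 5W − 3P = 5(7) − 3(11) = 2  holds
#4 W = 7 is outside [2, 5]  fails
#5 V = 6 is even  fails
#6 5V + 4W = 5(6) + 4(7) = 58  holds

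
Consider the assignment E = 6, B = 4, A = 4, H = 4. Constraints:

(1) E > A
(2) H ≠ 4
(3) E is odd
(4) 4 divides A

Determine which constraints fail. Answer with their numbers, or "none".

(1) E = 6, A = 4; 6 > 4 — OK.
(2) H = 4, but 4 is required to differ — violated.
(3) E = 6 is even — violated.
(4) 4 / 4 = 1, so 4 divides 4 — OK.

The assignment fails constraints 2, 3.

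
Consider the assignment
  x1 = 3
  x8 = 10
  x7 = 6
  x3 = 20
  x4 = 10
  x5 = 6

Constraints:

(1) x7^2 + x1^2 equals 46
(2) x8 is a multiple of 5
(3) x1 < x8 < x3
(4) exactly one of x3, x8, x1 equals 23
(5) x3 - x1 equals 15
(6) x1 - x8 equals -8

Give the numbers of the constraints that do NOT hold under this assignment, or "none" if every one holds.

Constraints 1, 4, 5, and 6 are violated.

(1) x7^2 + x1^2 = 6^2 + 3^2 = 36 + 9 = 45, not 46  FAIL
(2) 10 / 5 = 2, so 5 divides 10  OK
(3) values 3 < 10 < 20  OK
(4) x3=20, x8=10, x1=3; 0 of them equal 23, not exactly one  FAIL
(5) x3 - x1 = 20 - 3 = 17, not 15  FAIL
(6) x1 - x8 = 3 - 10 = -7, not -8  FAIL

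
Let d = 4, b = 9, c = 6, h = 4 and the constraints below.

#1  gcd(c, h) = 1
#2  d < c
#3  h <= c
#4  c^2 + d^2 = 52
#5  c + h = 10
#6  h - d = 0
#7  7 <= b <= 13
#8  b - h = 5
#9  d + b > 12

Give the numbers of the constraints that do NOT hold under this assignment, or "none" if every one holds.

The assignment fails constraint 1.

#1 gcd(6, 4) = 2, not 1 — does not hold.
#2 d = 4, c = 6; 4 < 6 — holds.
#3 h = 4, c = 6; 4 ≤ 6 — holds.
#4 c^2 + d^2 = 6^2 + 4^2 = 36 + 16 = 52 — holds.
#5 c + h = 6 + 4 = 10 — holds.
#6 h - d = 4 - 4 = 0 — holds.
#7 b = 9 lies in [7, 13] — holds.
#8 b - h = 9 - 4 = 5 — holds.
#9 d + b = 4 + 9 = 13; 13 > 12 — holds.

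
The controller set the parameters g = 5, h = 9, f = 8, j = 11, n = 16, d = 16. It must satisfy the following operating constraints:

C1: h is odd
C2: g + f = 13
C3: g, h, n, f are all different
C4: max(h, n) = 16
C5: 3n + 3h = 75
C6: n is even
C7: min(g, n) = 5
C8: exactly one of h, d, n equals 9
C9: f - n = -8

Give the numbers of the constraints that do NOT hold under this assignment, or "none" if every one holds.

C1: h = 9 is odd  holds
C2: g + f = 5 + 8 = 13  holds
C3: values 5, 9, 16, 8 are pairwise distinct  holds
C4: max(9, 16) = 16  holds
C5: 3n + 3h = 3(16) + 3(9) = 75  holds
C6: n = 16 is even  holds
C7: min(5, 16) = 5  holds
C8: h=9, d=16, n=16; 1 of them equals 9  holds
C9: f - n = 8 - 16 = -8  holds

No violations.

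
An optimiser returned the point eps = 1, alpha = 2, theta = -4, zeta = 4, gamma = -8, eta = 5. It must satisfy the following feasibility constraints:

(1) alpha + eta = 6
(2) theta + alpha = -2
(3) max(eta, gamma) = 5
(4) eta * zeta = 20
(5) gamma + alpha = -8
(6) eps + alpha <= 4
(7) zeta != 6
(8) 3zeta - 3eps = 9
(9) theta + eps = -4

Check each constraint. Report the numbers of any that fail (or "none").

Violated: 1, 5, 9.

(1) alpha + eta = 2 + 5 = 7, not 6 — violated.
(2) theta + alpha = -4 + 2 = -2 — OK.
(3) max(5, -8) = 5 — OK.
(4) eta * zeta = 5 * 4 = 20 — OK.
(5) gamma + alpha = -8 + 2 = -6, not -8 — violated.
(6) eps + alpha = 1 + 2 = 3; 3 ≤ 4 — OK.
(7) zeta = 4, and 4 ≠ 6 — OK.
(8) 3zeta - 3eps = 3(4) - 3(1) = 9 — OK.
(9) theta + eps = -4 + 1 = -3, not -4 — violated.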